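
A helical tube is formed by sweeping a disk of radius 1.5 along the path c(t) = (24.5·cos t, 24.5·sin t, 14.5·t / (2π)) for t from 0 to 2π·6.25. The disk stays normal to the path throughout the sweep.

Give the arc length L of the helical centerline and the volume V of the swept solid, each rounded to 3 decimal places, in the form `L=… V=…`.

L=966.371 V=6830.877

2πR = 2π·24.5 = 153.938040
per-turn = √(153.938040² + 14.5²) = √(23696.9202 + 210.25) = √23907.1702 = 154.619437
L = 6.25 × 154.619437 = 966.371479
V = π·1.5² × L = 7.068583 × 966.371479 = 6830.877460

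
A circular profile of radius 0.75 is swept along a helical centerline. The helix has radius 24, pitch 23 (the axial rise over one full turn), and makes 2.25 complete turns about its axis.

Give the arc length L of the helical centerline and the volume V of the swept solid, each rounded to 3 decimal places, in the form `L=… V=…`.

L=343.216 V=606.512

2πR = 2π·24 = 150.796447
per-turn = √(150.796447² + 23²) = √(22739.5685 + 529) = √23268.5685 = 152.540383
L = 2.25 × 152.540383 = 343.215862
V = π·0.75² × L = 1.767146 × 343.215862 = 606.512493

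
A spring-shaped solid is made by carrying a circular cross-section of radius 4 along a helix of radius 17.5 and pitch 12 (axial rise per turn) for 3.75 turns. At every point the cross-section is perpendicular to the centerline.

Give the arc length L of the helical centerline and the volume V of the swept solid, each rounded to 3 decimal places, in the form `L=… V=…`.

2πR = 2π·17.5 = 109.955743
per-turn = √(109.955743² + 12²) = √(12090.2654 + 144) = √12234.2654 = 110.608614
L = 3.75 × 110.608614 = 414.782301
V = π·4² × L = 50.265482 × 414.782301 = 20849.232465

L=414.782 V=20849.232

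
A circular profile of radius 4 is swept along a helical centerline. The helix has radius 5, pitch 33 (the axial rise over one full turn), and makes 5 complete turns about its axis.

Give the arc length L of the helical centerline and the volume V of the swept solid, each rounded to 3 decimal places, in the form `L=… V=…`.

L=227.814 V=11451.158

2πR = 2π·5 = 31.415927
per-turn = √(31.415927² + 33²) = √(986.9604 + 1089) = √2075.9604 = 45.562709
L = 5 × 45.562709 = 227.813544
V = π·4² × L = 50.265482 × 227.813544 = 11451.157719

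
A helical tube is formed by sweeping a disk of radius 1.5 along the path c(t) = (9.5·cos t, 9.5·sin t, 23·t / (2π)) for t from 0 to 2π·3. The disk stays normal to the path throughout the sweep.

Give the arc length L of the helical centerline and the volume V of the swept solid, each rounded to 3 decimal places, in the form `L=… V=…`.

L=191.905 V=1356.493

2πR = 2π·9.5 = 59.690260
per-turn = √(59.690260² + 23²) = √(3562.9272 + 529) = √4091.9272 = 63.968173
L = 3 × 63.968173 = 191.904520
V = π·1.5² × L = 7.068583 × 191.904520 = 1356.493116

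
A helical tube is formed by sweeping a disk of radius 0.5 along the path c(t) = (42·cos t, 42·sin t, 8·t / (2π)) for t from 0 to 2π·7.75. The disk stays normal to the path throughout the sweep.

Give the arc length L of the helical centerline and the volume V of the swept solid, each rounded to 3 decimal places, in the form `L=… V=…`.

L=2046.116 V=1607.016

2πR = 2π·42 = 263.893783
per-turn = √(263.893783² + 8²) = √(69639.9287 + 64) = √69703.9287 = 264.015016
L = 7.75 × 264.015016 = 2046.116374
V = π·0.5² × L = 0.785398 × 2046.116374 = 1607.016042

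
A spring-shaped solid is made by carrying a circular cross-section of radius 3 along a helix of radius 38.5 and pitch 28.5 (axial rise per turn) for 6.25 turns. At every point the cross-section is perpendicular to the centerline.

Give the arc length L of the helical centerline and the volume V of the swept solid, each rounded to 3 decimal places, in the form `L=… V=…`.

L=1522.348 V=43043.384

2πR = 2π·38.5 = 241.902634
per-turn = √(241.902634² + 28.5²) = √(58516.8845 + 812.25) = √59329.1345 = 243.575726
L = 6.25 × 243.575726 = 1522.348290
V = π·3² × L = 28.274334 × 1522.348290 = 43043.383838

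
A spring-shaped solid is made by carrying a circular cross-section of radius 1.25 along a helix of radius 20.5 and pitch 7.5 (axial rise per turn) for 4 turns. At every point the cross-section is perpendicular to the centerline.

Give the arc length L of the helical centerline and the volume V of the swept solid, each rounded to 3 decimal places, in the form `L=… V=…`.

2πR = 2π·20.5 = 128.805299
per-turn = √(128.805299² + 7.5²) = √(16590.8050 + 56.25) = √16647.0550 = 129.023467
L = 4 × 129.023467 = 516.093867
V = π·1.25² × L = 4.908739 × 516.093867 = 2533.369847

L=516.094 V=2533.370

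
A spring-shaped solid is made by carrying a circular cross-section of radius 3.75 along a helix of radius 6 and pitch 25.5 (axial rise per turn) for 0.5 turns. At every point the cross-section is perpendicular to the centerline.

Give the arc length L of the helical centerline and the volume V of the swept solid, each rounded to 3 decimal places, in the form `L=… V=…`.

2πR = 2π·6 = 37.699112
per-turn = √(37.699112² + 25.5²) = √(1421.2230 + 650.25) = √2071.4730 = 45.513438
L = 0.5 × 45.513438 = 22.756719
V = π·3.75² × L = 44.178647 × 22.756719 = 1005.361047

L=22.757 V=1005.361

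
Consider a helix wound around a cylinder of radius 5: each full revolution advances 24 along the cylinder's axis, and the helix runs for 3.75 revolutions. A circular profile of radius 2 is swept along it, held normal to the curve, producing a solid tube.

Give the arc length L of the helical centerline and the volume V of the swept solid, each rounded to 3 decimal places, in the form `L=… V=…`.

L=148.254 V=1863.010

2πR = 2π·5 = 31.415927
per-turn = √(31.415927² + 24²) = √(986.9604 + 576) = √1562.9604 = 39.534294
L = 3.75 × 39.534294 = 148.253604
V = π·2² × L = 12.566371 × 148.253604 = 1863.009737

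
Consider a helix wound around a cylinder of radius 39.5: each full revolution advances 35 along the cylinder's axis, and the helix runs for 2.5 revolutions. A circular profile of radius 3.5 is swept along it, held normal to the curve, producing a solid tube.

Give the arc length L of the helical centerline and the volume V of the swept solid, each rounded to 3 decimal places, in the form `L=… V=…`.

2πR = 2π·39.5 = 248.185820
per-turn = √(248.185820² + 35²) = √(61596.2011 + 1225) = √62821.2011 = 250.641579
L = 2.5 × 250.641579 = 626.603947
V = π·3.5² × L = 38.484510 × 626.603947 = 24114.545877

L=626.604 V=24114.546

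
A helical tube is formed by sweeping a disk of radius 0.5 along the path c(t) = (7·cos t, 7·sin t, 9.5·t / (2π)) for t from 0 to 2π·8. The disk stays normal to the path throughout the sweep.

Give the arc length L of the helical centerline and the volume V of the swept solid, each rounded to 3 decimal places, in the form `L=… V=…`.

L=359.973 V=282.722

2πR = 2π·7 = 43.982297
per-turn = √(43.982297² + 9.5²) = √(1934.4425 + 90.25) = √2024.6925 = 44.996583
L = 8 × 44.996583 = 359.972662
V = π·0.5² × L = 0.785398 × 359.972662 = 282.721868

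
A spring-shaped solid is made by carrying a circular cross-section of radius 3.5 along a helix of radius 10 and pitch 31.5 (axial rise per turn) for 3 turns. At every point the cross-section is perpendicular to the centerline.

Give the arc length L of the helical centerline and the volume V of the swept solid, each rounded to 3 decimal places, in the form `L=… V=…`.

L=210.857 V=8114.742

2πR = 2π·10 = 62.831853
per-turn = √(62.831853² + 31.5²) = √(3947.8418 + 992.25) = √4940.0918 = 70.285786
L = 3 × 70.285786 = 210.857359
V = π·3.5² × L = 38.484510 × 210.857359 = 8114.742142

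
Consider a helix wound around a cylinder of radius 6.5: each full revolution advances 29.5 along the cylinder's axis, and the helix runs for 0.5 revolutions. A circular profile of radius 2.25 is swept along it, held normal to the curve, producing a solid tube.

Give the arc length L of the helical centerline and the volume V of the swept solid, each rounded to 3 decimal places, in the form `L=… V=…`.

2πR = 2π·6.5 = 40.840704
per-turn = √(40.840704² + 29.5²) = √(1667.9631 + 870.25) = √2538.2131 = 50.380682
L = 0.5 × 50.380682 = 25.190341
V = π·2.25² × L = 15.904313 × 25.190341 = 400.635065

L=25.190 V=400.635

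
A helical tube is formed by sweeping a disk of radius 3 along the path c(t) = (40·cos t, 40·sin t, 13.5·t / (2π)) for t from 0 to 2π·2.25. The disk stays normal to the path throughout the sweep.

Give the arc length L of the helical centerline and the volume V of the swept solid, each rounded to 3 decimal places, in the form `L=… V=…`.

L=566.302 V=16011.809

2πR = 2π·40 = 251.327412
per-turn = √(251.327412² + 13.5²) = √(63165.4682 + 182.25) = √63347.7182 = 251.689726
L = 2.25 × 251.689726 = 566.301883
V = π·3² × L = 28.274334 × 566.301883 = 16011.808531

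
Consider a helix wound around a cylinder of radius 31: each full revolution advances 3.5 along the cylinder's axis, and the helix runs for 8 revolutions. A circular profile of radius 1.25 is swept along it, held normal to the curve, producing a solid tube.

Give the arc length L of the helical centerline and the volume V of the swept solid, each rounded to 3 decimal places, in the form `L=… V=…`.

2πR = 2π·31 = 194.778745
per-turn = √(194.778745² + 3.5²) = √(37938.7593 + 12.25) = √37951.0093 = 194.810188
L = 8 × 194.810188 = 1558.481503
V = π·1.25² × L = 4.908739 × 1558.481503 = 7650.178190

L=1558.482 V=7650.178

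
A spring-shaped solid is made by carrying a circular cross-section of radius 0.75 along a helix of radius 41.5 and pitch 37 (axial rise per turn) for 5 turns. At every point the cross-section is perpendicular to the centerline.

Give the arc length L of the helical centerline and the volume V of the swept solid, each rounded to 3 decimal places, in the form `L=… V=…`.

2πR = 2π·41.5 = 260.752190
per-turn = √(260.752190² + 37²) = √(67991.7047 + 1369) = √69360.7047 = 263.364205
L = 5 × 263.364205 = 1316.821027
V = π·0.75² × L = 1.767146 × 1316.821027 = 2327.014837

L=1316.821 V=2327.015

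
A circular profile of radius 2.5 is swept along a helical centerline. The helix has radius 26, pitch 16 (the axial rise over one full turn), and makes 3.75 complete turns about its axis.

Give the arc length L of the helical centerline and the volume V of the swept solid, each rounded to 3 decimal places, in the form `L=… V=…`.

2πR = 2π·26 = 163.362818
per-turn = √(163.362818² + 16²) = √(26687.4103 + 256) = √26943.4103 = 164.144480
L = 3.75 × 164.144480 = 615.541800
V = π·2.5² × L = 19.634954 × 615.541800 = 12086.134977

L=615.542 V=12086.135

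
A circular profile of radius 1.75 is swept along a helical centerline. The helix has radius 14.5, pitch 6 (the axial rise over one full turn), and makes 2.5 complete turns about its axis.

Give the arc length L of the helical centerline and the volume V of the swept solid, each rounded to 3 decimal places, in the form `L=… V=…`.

2πR = 2π·14.5 = 91.106187
per-turn = √(91.106187² + 6²) = √(8300.3373 + 36) = √8336.3373 = 91.303545
L = 2.5 × 91.303545 = 228.258862
V = π·1.75² × L = 9.621128 × 228.258862 = 2196.107616

L=228.259 V=2196.108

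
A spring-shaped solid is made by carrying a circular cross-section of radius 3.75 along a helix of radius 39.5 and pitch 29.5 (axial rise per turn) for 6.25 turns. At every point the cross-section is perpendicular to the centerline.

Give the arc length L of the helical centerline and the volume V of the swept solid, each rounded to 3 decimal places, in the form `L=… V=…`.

2πR = 2π·39.5 = 248.185820
per-turn = √(248.185820² + 29.5²) = √(61596.2011 + 870.25) = √62466.4511 = 249.932893
L = 6.25 × 249.932893 = 1562.080582
V = π·3.75² × L = 44.178647 × 1562.080582 = 69010.606137

L=1562.081 V=69010.606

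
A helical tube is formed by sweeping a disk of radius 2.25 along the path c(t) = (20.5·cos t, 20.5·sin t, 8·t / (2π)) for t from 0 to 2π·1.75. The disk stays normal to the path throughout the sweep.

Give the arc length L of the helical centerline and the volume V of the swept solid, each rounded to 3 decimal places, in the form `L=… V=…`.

L=225.844 V=3591.888

2πR = 2π·20.5 = 128.805299
per-turn = √(128.805299² + 8²) = √(16590.8050 + 64) = √16654.8050 = 129.053497
L = 1.75 × 129.053497 = 225.843619
V = π·2.25² × L = 15.904313 × 225.843619 = 3591.887565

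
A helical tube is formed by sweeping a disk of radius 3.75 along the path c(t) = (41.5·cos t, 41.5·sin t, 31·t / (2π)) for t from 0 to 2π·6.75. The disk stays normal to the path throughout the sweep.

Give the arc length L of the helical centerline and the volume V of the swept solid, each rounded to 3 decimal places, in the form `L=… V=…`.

L=1772.472 V=78305.422

2πR = 2π·41.5 = 260.752190
per-turn = √(260.752190² + 31²) = √(67991.7047 + 961) = √68952.7047 = 262.588470
L = 6.75 × 262.588470 = 1772.472174
V = π·3.75² × L = 44.178647 × 1772.472174 = 78305.421959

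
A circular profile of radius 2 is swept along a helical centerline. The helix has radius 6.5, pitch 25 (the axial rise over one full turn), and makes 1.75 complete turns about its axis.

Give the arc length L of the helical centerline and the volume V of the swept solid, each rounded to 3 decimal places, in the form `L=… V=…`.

2πR = 2π·6.5 = 40.840704
per-turn = √(40.840704² + 25²) = √(1667.9631 + 625) = √2292.9631 = 47.884895
L = 1.75 × 47.884895 = 83.798566
V = π·2² × L = 12.566371 × 83.798566 = 1053.043835

L=83.799 V=1053.044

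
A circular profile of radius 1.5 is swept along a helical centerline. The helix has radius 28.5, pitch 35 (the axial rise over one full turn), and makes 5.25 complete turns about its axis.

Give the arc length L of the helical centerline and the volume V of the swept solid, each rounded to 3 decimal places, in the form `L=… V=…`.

L=957.911 V=6771.071

2πR = 2π·28.5 = 179.070781
per-turn = √(179.070781² + 35²) = √(32066.3447 + 1225) = √33291.3447 = 182.459159
L = 5.25 × 182.459159 = 957.910585
V = π·1.5² × L = 7.068583 × 957.910585 = 6771.070925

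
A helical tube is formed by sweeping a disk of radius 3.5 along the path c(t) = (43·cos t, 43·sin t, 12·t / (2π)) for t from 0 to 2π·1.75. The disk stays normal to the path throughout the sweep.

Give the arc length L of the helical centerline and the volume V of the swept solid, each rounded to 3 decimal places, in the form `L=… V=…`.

L=473.276 V=18213.788

2πR = 2π·43 = 270.176968
per-turn = √(270.176968² + 12²) = √(72995.5942 + 144) = √73139.5942 = 270.443329
L = 1.75 × 270.443329 = 473.275826
V = π·3.5² × L = 38.484510 × 473.275826 = 18213.788246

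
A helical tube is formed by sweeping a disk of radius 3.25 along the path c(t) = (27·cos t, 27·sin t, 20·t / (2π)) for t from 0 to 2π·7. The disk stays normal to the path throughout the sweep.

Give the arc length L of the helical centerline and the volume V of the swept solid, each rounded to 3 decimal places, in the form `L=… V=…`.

L=1195.746 V=39678.527

2πR = 2π·27 = 169.646003
per-turn = √(169.646003² + 20²) = √(28779.7664 + 400) = √29179.7664 = 170.820861
L = 7 × 170.820861 = 1195.746025
V = π·3.25² × L = 33.183072 × 1195.746025 = 39678.526909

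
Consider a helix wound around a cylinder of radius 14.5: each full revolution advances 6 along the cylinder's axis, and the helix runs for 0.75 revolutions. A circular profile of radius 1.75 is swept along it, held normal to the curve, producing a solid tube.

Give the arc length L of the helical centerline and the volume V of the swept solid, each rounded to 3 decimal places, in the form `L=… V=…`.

L=68.478 V=658.832

2πR = 2π·14.5 = 91.106187
per-turn = √(91.106187² + 6²) = √(8300.3373 + 36) = √8336.3373 = 91.303545
L = 0.75 × 91.303545 = 68.477659
V = π·1.75² × L = 9.621128 × 68.477659 = 658.832285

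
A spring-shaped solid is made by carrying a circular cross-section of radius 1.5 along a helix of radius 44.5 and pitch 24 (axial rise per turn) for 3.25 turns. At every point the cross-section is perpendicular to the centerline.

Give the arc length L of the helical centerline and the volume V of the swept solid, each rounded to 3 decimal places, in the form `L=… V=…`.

2πR = 2π·44.5 = 279.601746
per-turn = √(279.601746² + 24²) = √(78177.1365 + 576) = √78753.1365 = 280.629892
L = 3.25 × 280.629892 = 912.047150
V = π·1.5² × L = 7.068583 × 912.047150 = 6446.881409

L=912.047 V=6446.881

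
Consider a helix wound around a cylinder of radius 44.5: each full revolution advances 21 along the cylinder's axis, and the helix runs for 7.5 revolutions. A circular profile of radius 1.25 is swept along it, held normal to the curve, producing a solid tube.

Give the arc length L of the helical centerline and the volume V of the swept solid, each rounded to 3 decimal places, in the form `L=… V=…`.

2πR = 2π·44.5 = 279.601746
per-turn = √(279.601746² + 21²) = √(78177.1365 + 441) = √78618.1365 = 280.389259
L = 7.5 × 280.389259 = 2102.919441
V = π·1.25² × L = 4.908739 × 2102.919441 = 10322.681668

L=2102.919 V=10322.682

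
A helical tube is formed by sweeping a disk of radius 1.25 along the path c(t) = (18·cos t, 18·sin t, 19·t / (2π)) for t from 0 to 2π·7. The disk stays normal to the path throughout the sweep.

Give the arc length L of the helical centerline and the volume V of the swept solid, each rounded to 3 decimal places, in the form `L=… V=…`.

L=802.775 V=3940.615

2πR = 2π·18 = 113.097336
per-turn = √(113.097336² + 19²) = √(12791.0073 + 361) = √13152.0073 = 114.682201
L = 7 × 114.682201 = 802.775409
V = π·1.25² × L = 4.908739 × 802.775409 = 3940.614576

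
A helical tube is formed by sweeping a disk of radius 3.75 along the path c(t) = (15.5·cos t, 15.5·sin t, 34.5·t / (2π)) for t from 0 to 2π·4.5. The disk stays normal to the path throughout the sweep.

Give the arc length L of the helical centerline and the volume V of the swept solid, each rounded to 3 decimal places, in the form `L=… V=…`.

L=464.938 V=20540.341

2πR = 2π·15.5 = 97.389372
per-turn = √(97.389372² + 34.5²) = √(9484.6898 + 1190.25) = √10674.9398 = 103.319600
L = 4.5 × 103.319600 = 464.938202
V = π·3.75² × L = 44.178647 × 464.938202 = 20540.340553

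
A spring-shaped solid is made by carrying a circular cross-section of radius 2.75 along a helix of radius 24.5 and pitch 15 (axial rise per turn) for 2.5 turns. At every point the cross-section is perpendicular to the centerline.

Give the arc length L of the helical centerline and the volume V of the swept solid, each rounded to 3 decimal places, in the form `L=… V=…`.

2πR = 2π·24.5 = 153.938040
per-turn = √(153.938040² + 15²) = √(23696.9202 + 225) = √23921.9202 = 154.667127
L = 2.5 × 154.667127 = 386.667817
V = π·2.75² × L = 23.758294 × 386.667817 = 9186.567858

L=386.668 V=9186.568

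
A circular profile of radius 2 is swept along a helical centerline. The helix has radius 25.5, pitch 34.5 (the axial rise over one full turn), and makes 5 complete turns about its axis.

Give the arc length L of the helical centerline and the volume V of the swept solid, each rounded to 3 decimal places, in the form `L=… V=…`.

L=819.468 V=10297.735

2πR = 2π·25.5 = 160.221225
per-turn = √(160.221225² + 34.5²) = √(25670.8410 + 1190.25) = √26861.0910 = 163.893536
L = 5 × 163.893536 = 819.467679
V = π·2² × L = 12.566371 × 819.467679 = 10297.734555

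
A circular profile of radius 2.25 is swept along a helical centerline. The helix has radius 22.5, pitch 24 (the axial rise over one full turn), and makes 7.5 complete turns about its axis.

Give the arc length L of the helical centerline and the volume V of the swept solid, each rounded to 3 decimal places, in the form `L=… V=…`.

2πR = 2π·22.5 = 141.371669
per-turn = √(141.371669² + 24²) = √(19985.9489 + 576) = √20561.9489 = 143.394382
L = 7.5 × 143.394382 = 1075.457868
V = π·2.25² × L = 15.904313 × 1075.457868 = 17104.418349

L=1075.458 V=17104.418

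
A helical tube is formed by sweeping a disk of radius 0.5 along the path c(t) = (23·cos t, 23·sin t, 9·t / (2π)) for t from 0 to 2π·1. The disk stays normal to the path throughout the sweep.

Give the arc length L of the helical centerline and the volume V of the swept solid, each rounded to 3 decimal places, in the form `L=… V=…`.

L=144.793 V=113.720

2πR = 2π·23 = 144.513262
per-turn = √(144.513262² + 9²) = √(20884.0829 + 81) = √20965.0829 = 144.793242
L = 1 × 144.793242 = 144.793242
V = π·0.5² × L = 0.785398 × 144.793242 = 113.720346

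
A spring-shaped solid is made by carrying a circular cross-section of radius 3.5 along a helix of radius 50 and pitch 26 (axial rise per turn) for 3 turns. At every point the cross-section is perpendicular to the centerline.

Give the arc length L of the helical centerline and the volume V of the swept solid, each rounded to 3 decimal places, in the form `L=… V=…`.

L=945.700 V=36394.799

2πR = 2π·50 = 314.159265
per-turn = √(314.159265² + 26²) = √(98696.0440 + 676) = √99372.0440 = 315.233317
L = 3 × 315.233317 = 945.699950
V = π·3.5² × L = 38.484510 × 945.699950 = 36394.799202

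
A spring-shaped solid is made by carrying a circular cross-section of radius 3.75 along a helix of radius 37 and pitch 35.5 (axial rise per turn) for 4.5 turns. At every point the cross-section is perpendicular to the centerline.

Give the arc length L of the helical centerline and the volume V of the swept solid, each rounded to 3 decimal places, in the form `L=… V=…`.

2πR = 2π·37 = 232.477856
per-turn = √(232.477856² + 35.5²) = √(54045.9537 + 1260.25) = √55306.2037 = 235.172710
L = 4.5 × 235.172710 = 1058.277197
V = π·3.75² × L = 44.178647 × 1058.277197 = 46753.254372

L=1058.277 V=46753.254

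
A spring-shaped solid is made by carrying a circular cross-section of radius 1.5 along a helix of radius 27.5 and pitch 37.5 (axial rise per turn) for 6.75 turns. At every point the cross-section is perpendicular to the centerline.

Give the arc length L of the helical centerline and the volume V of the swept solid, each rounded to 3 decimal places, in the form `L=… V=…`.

L=1193.468 V=8436.128

2πR = 2π·27.5 = 172.787596
per-turn = √(172.787596² + 37.5²) = √(29855.5533 + 1406.25) = √31261.8033 = 176.810077
L = 6.75 × 176.810077 = 1193.468019
V = π·1.5² × L = 7.068583 × 1193.468019 = 8436.128315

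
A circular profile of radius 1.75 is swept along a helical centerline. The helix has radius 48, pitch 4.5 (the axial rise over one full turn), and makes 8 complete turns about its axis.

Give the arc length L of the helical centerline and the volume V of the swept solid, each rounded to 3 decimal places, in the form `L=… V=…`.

2πR = 2π·48 = 301.592895
per-turn = √(301.592895² + 4.5²) = √(90958.2742 + 20.25) = √90978.5242 = 301.626465
L = 8 × 301.626465 = 2413.011717
V = π·1.75² × L = 9.621128 × 2413.011717 = 23215.893392

L=2413.012 V=23215.893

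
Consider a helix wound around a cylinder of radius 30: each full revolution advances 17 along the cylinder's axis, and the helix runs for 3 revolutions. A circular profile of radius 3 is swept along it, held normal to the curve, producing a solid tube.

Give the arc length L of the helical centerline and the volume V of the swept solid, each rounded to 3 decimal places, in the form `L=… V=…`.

2πR = 2π·30 = 188.495559
per-turn = √(188.495559² + 17²) = √(35530.5758 + 289) = √35819.5758 = 189.260603
L = 3 × 189.260603 = 567.781809
V = π·3² × L = 28.274334 × 567.781809 = 16053.652439

L=567.782 V=16053.652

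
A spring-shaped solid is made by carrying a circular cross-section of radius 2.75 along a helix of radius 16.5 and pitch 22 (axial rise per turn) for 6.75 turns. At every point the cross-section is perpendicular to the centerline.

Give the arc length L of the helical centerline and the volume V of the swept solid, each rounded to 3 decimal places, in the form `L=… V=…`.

L=715.373 V=16996.033

2πR = 2π·16.5 = 103.672558
per-turn = √(103.672558² + 22²) = √(10747.9992 + 484) = √11231.9992 = 105.981127
L = 6.75 × 105.981127 = 715.372604
V = π·2.75² × L = 23.758294 × 715.372604 = 16996.032973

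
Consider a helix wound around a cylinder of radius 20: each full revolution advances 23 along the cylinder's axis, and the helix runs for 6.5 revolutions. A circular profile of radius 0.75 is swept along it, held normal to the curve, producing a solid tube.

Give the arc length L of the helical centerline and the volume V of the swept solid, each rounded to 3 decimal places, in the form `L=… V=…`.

L=830.383 V=1467.407

2πR = 2π·20 = 125.663706
per-turn = √(125.663706² + 23²) = √(15791.3670 + 529) = √16320.3670 = 127.751192
L = 6.5 × 127.751192 = 830.382748
V = π·0.75² × L = 1.767146 × 830.382748 = 1467.407441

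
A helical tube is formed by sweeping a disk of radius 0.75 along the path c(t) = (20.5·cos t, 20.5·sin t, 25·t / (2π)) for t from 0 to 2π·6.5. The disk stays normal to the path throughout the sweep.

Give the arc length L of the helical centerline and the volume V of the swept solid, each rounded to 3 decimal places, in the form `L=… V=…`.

2πR = 2π·20.5 = 128.805299
per-turn = √(128.805299² + 25²) = √(16590.8050 + 625) = √17215.8050 = 131.209013
L = 6.5 × 131.209013 = 852.858582
V = π·0.75² × L = 1.767146 × 852.858582 = 1507.125519

L=852.859 V=1507.126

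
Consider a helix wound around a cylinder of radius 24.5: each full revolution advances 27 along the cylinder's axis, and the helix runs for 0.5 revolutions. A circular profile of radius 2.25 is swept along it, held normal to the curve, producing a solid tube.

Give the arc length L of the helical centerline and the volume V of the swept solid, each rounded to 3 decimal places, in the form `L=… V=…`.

L=78.144 V=1242.826

2πR = 2π·24.5 = 153.938040
per-turn = √(153.938040² + 27²) = √(23696.9202 + 729) = √24425.9202 = 156.287940
L = 0.5 × 156.287940 = 78.143970
V = π·2.25² × L = 15.904313 × 78.143970 = 1242.826142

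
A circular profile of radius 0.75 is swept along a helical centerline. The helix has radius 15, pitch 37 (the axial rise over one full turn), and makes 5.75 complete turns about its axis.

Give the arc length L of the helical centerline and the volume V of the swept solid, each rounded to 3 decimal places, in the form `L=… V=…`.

2πR = 2π·15 = 94.247780
per-turn = √(94.247780² + 37²) = √(8882.6440 + 1369) = √10251.6440 = 101.250402
L = 5.75 × 101.250402 = 582.189813
V = π·0.75² × L = 1.767146 × 582.189813 = 1028.814322

L=582.190 V=1028.814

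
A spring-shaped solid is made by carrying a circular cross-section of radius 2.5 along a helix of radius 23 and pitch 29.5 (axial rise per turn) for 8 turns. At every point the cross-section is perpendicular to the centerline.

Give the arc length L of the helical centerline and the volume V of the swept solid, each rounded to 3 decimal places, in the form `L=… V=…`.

L=1179.948 V=23168.225

2πR = 2π·23 = 144.513262
per-turn = √(144.513262² + 29.5²) = √(20884.0829 + 870.25) = √21754.3329 = 147.493501
L = 8 × 147.493501 = 1179.948010
V = π·2.5² × L = 19.634954 × 1179.948010 = 23168.225000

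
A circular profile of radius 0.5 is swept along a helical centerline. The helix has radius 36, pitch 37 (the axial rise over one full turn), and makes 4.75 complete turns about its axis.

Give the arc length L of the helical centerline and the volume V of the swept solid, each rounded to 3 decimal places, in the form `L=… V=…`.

L=1088.704 V=855.066

2πR = 2π·36 = 226.194671
per-turn = √(226.194671² + 37²) = √(51164.0292 + 1369) = √52533.0292 = 229.200849
L = 4.75 × 229.200849 = 1088.704033
V = π·0.5² × L = 0.785398 × 1088.704033 = 855.066148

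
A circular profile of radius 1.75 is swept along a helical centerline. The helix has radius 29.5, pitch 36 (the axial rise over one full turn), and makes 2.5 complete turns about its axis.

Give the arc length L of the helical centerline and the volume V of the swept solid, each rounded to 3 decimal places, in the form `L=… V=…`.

2πR = 2π·29.5 = 185.353967
per-turn = √(185.353967² + 36²) = √(34356.0929 + 1296) = √35652.0929 = 188.817618
L = 2.5 × 188.817618 = 472.044045
V = π·1.75² × L = 9.621128 × 472.044045 = 4541.595947

L=472.044 V=4541.596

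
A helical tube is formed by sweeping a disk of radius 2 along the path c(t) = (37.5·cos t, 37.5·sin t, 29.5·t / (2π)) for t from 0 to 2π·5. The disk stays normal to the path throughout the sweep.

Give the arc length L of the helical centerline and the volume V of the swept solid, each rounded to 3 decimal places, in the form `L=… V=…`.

2πR = 2π·37.5 = 235.619449
per-turn = √(235.619449² + 29.5²) = √(55516.5248 + 870.25) = √56386.7748 = 237.458996
L = 5 × 237.458996 = 1187.294980
V = π·2² × L = 12.566371 × 1187.294980 = 14919.988744

L=1187.295 V=14919.989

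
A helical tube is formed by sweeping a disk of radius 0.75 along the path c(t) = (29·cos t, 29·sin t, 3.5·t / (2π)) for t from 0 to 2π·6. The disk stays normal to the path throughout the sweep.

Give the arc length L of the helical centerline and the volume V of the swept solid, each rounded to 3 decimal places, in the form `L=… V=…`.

2πR = 2π·29 = 182.212374
per-turn = √(182.212374² + 3.5²) = √(33201.3492 + 12.25) = √33213.5992 = 182.245985
L = 6 × 182.245985 = 1093.475913
V = π·0.75² × L = 1.767146 × 1093.475913 = 1932.331440

L=1093.476 V=1932.331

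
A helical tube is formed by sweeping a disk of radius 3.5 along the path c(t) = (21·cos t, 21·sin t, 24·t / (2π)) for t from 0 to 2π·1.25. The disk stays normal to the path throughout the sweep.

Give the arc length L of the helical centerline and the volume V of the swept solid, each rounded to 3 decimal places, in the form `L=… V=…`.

L=167.640 V=6451.535

2πR = 2π·21 = 131.946891
per-turn = √(131.946891² + 24²) = √(17409.9822 + 576) = √17985.9822 = 134.111827
L = 1.25 × 134.111827 = 167.639784
V = π·3.5² × L = 38.484510 × 167.639784 = 6451.534939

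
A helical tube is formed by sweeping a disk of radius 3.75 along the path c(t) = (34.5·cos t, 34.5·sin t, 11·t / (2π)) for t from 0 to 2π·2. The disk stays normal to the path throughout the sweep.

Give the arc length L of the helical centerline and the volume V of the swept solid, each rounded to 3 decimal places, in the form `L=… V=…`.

2πR = 2π·34.5 = 216.769893
per-turn = √(216.769893² + 11²) = √(46989.1866 + 121) = √47110.1866 = 217.048811
L = 2 × 217.048811 = 434.097623
V = π·3.75² × L = 44.178647 × 434.097623 = 19177.845512

L=434.098 V=19177.846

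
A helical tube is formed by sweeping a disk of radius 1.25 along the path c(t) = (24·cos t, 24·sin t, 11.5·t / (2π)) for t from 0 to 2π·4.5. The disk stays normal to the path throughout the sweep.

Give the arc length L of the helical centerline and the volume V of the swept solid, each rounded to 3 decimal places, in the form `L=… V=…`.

2πR = 2π·24 = 150.796447
per-turn = √(150.796447² + 11.5²) = √(22739.5685 + 132.25) = √22871.8185 = 151.234317
L = 4.5 × 151.234317 = 680.554425
V = π·1.25² × L = 4.908739 × 680.554425 = 3340.663722

L=680.554 V=3340.664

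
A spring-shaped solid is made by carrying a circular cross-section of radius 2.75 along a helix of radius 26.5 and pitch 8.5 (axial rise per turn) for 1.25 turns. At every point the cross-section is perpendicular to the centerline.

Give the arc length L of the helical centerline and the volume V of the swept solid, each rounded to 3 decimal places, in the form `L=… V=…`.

L=208.402 V=4951.265

2πR = 2π·26.5 = 166.504411
per-turn = √(166.504411² + 8.5²) = √(27723.7188 + 72.25) = √27795.9688 = 166.721231
L = 1.25 × 166.721231 = 208.401538
V = π·2.75² × L = 23.758294 × 208.401538 = 4951.265111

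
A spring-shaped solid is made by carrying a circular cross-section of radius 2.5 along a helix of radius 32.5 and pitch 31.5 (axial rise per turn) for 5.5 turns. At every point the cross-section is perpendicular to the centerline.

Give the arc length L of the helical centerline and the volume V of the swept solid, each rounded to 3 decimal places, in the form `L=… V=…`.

2πR = 2π·32.5 = 204.203522
per-turn = √(204.203522² + 31.5²) = √(41699.0786 + 992.25) = √42691.3286 = 206.618800
L = 5.5 × 206.618800 = 1136.403401
V = π·2.5² × L = 19.634954 × 1136.403401 = 22313.228602

L=1136.403 V=22313.229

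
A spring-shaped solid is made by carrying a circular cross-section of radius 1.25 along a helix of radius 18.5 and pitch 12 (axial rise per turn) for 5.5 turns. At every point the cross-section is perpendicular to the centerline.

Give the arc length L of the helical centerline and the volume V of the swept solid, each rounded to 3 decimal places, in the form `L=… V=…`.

2πR = 2π·18.5 = 116.238928
per-turn = √(116.238928² + 12²) = √(13511.4884 + 144) = √13655.4884 = 116.856700
L = 5.5 × 116.856700 = 642.711852
V = π·1.25² × L = 4.908739 × 642.711852 = 3154.904427

L=642.712 V=3154.904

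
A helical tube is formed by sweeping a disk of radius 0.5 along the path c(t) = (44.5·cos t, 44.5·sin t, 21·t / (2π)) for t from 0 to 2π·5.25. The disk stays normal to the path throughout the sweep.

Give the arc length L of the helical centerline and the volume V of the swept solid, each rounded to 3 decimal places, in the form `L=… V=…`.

2πR = 2π·44.5 = 279.601746
per-turn = √(279.601746² + 21²) = √(78177.1365 + 441) = √78618.1365 = 280.389259
L = 5.25 × 280.389259 = 1472.043609
V = π·0.5² × L = 0.785398 × 1472.043609 = 1156.140347

L=1472.044 V=1156.140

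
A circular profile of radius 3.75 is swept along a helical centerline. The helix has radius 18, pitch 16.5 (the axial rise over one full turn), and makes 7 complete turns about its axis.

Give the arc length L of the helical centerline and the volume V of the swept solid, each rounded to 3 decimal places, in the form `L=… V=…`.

2πR = 2π·18 = 113.097336
per-turn = √(113.097336² + 16.5²) = √(12791.0073 + 272.25) = √13063.2573 = 114.294608
L = 7 × 114.294608 = 800.062253
V = π·3.75² × L = 44.178647 × 800.062253 = 35345.667584

L=800.062 V=35345.668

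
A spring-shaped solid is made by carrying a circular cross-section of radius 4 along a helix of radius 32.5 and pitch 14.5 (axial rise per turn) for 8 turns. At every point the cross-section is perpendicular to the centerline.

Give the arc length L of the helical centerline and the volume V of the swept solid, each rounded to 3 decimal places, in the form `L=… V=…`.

L=1637.741 V=82321.864

2πR = 2π·32.5 = 204.203522
per-turn = √(204.203522² + 14.5²) = √(41699.0786 + 210.25) = √41909.3286 = 204.717680
L = 8 × 204.717680 = 1637.741442
V = π·4² × L = 50.265482 × 1637.741442 = 82321.863711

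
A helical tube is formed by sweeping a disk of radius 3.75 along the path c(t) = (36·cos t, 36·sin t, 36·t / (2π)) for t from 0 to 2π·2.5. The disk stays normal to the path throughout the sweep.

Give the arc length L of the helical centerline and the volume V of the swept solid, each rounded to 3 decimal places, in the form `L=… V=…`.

2πR = 2π·36 = 226.194671
per-turn = √(226.194671² + 36²) = √(51164.0292 + 1296) = √52460.0292 = 229.041545
L = 2.5 × 229.041545 = 572.603862
V = π·3.75² × L = 44.178647 × 572.603862 = 25296.863706

L=572.604 V=25296.864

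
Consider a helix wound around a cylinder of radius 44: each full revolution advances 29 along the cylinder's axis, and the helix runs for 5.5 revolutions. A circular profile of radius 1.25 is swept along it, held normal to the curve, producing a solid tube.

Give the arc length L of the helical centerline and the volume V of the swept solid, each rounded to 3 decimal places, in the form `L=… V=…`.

2πR = 2π·44 = 276.460154
per-turn = √(276.460154² + 29²) = √(76430.2165 + 841) = √77271.2165 = 277.977007
L = 5.5 × 277.977007 = 1528.873539
V = π·1.25² × L = 4.908739 × 1528.873539 = 7504.840436

L=1528.874 V=7504.840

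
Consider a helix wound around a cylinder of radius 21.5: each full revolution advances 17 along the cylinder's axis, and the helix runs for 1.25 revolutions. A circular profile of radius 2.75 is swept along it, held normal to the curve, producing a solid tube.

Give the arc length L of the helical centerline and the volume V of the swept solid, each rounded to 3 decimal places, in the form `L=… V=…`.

2πR = 2π·21.5 = 135.088484
per-turn = √(135.088484² + 17²) = √(18248.8985 + 289) = √18537.8985 = 136.153952
L = 1.25 × 136.153952 = 170.192440
V = π·2.75² × L = 23.758294 × 170.192440 = 4043.482090

L=170.192 V=4043.482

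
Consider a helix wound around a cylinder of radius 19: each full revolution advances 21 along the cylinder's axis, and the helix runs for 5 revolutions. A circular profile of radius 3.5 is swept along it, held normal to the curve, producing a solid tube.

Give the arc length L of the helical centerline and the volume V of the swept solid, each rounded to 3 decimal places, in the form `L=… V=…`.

L=606.067 V=23324.208

2πR = 2π·19 = 119.380521
per-turn = √(119.380521² + 21²) = √(14251.7088 + 441) = √14692.7088 = 121.213484
L = 5 × 121.213484 = 606.067421
V = π·3.5² × L = 38.484510 × 606.067421 = 23324.207731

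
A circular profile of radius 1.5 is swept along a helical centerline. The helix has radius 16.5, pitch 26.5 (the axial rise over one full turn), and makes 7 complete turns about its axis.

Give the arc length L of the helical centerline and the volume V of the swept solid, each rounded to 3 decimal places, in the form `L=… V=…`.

2πR = 2π·16.5 = 103.672558
per-turn = √(103.672558² + 26.5²) = √(10747.9992 + 702.25) = √11450.2492 = 107.005837
L = 7 × 107.005837 = 749.040860
V = π·1.5² × L = 7.068583 × 749.040860 = 5294.657844

L=749.041 V=5294.658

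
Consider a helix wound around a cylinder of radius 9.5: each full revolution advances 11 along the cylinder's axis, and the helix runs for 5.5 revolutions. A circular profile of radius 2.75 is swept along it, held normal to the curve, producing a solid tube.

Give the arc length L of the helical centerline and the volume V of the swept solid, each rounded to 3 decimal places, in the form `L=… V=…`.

2πR = 2π·9.5 = 59.690260
per-turn = √(59.690260² + 11²) = √(3562.9272 + 121) = √3683.9272 = 60.695364
L = 5.5 × 60.695364 = 333.824501
V = π·2.75² × L = 23.758294 × 333.824501 = 7931.100787

L=333.825 V=7931.101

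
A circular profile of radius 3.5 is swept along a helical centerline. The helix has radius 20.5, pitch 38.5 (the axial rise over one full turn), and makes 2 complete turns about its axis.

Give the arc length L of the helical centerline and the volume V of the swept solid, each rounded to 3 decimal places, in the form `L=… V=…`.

2πR = 2π·20.5 = 128.805299
per-turn = √(128.805299² + 38.5²) = √(16590.8050 + 1482.25) = √18073.0550 = 134.436063
L = 2 × 134.436063 = 268.872126
V = π·3.5² × L = 38.484510 × 268.872126 = 10347.412013

L=268.872 V=10347.412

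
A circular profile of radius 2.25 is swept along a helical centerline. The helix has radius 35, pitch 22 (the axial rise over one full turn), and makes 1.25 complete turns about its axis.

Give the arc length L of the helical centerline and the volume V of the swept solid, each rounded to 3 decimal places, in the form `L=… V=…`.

L=276.261 V=4393.749

2πR = 2π·35 = 219.911486
per-turn = √(219.911486² + 22²) = √(48361.0616 + 484) = √48845.0616 = 221.009189
L = 1.25 × 221.009189 = 276.261486
V = π·2.25² × L = 15.904313 × 276.261486 = 4393.749092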